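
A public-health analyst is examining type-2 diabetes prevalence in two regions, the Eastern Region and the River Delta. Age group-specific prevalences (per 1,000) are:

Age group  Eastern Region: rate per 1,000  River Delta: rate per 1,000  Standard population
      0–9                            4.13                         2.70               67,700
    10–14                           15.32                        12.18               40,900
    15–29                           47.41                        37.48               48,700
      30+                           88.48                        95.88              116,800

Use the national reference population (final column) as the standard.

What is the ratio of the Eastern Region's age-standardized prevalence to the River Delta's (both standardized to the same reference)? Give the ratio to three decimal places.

Standard total = 274,100; weights = 0.2470, 0.1492, 0.1777, 0.4261.
The Eastern Region: 0.2470×4.13 + 0.1492×15.32 + 0.1777×47.41 + 0.4261×88.48 = 49.4328 per 1,000.
The River Delta: 0.2470×2.70 + 0.1492×12.18 + 0.1777×37.48 + 0.4261×95.88 = 50.0000 per 1,000.
Ratio = 49.4328 ÷ 50.0000 = 0.98865.

0.989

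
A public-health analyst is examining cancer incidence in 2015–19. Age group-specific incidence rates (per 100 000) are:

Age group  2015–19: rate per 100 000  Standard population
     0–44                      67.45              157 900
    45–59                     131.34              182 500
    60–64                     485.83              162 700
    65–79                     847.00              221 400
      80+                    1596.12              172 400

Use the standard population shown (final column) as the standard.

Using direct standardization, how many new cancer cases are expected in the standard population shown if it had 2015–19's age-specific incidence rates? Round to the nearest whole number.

5764

Expected new cancer cases = Σ (standard pop × age-specific rate ÷ 100 000)
= 157 900×67.45/100 000 + 182 500×131.34/100 000 + 162 700×485.83/100 000 + 221 400×847.00/100 000 + 172 400×1596.12/100 000
= 106.50 + 239.70 + 790.45 + 1875.26 + 2751.71 = 5763.61.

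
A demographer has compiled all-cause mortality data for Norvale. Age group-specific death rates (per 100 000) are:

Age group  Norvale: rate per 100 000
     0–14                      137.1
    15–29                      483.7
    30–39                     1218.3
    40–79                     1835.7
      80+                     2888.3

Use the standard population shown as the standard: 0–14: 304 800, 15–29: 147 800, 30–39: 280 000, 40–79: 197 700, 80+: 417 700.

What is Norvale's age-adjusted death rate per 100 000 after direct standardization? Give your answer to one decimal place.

Standard total = 1 348 000; weights = 0.2261, 0.1096, 0.2077, 0.1467, 0.3099.
Standardized rate: 0.2261×137.1 + 0.1096×483.7 + 0.2077×1218.3 + 0.1467×1835.7 + 0.3099×2888.3 = 1501.3084 per 100 000.

1501.3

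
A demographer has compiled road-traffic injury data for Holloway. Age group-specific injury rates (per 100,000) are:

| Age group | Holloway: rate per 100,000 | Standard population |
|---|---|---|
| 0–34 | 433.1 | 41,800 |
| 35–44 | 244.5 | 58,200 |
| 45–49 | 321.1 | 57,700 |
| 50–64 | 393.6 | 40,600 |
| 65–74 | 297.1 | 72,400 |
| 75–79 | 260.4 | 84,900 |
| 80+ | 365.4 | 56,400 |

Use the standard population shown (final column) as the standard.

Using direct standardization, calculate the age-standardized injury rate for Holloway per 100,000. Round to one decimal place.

Standard total = 412,000; weights = 0.1015, 0.1413, 0.1400, 0.0985, 0.1757, 0.2061, 0.1369.
Standardized rate: 0.1015×433.1 + 0.1413×244.5 + 0.1400×321.1 + 0.0985×393.6 + 0.1757×297.1 + 0.2061×260.4 + 0.1369×365.4 = 318.1254 per 100,000.

318.1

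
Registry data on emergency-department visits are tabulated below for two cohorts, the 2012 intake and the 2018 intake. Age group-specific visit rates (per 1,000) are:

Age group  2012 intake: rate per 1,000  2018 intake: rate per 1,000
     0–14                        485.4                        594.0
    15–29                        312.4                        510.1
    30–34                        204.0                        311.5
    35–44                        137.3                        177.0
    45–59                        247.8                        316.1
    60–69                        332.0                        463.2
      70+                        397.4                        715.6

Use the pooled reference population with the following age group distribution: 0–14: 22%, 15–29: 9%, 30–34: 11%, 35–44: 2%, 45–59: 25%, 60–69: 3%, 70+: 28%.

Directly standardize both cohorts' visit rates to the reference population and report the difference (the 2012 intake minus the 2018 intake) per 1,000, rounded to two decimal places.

Standard weights: 0.22, 0.09, 0.11, 0.02, 0.25, 0.03, 0.28.
The 2012 intake: 0.2200×485.4 + 0.0900×312.4 + 0.1100×204.0 + 0.0200×137.3 + 0.2500×247.8 + 0.0300×332.0 + 0.2800×397.4 = 343.2720 per 1,000.
The 2018 intake: 0.2200×594.0 + 0.0900×510.1 + 0.1100×311.5 + 0.0200×177.0 + 0.2500×316.1 + 0.0300×463.2 + 0.2800×715.6 = 507.6830 per 1,000.
Difference = 343.2720 − 507.6830 = -164.4110.

-164.41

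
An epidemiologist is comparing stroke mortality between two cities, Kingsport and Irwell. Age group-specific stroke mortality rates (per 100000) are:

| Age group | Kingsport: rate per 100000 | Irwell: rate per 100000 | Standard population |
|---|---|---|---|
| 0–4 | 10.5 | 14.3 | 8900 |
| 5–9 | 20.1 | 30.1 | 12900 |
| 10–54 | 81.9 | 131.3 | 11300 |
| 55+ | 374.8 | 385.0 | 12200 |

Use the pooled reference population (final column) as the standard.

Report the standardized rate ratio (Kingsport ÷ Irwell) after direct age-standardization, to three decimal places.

0.874

Standard total = 45300; weights = 0.1965, 0.2848, 0.2494, 0.2693.
Kingsport: 0.1965×10.5 + 0.2848×20.1 + 0.2494×81.9 + 0.2693×374.8 = 129.1561 per 100000.
Irwell: 0.1965×14.3 + 0.2848×30.1 + 0.2494×131.3 + 0.2693×385.0 = 147.8201 per 100000.
Ratio = 129.1561 ÷ 147.8201 = 0.87374.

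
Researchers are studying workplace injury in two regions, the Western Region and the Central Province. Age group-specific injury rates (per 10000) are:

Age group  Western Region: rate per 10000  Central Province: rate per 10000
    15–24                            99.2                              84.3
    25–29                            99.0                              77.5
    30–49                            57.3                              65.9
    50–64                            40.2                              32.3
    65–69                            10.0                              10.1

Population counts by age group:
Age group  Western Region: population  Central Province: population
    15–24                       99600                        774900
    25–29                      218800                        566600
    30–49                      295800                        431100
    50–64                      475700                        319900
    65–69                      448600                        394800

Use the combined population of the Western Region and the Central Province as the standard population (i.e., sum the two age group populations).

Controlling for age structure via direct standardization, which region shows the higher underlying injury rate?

Western Region

Combined standard total = 4025800; weights = 0.2172, 0.1951, 0.1806, 0.1976, 0.2095.
The Western Region: 0.2172×99.2 + 0.1951×99.0 + 0.1806×57.3 + 0.1976×40.2 + 0.2095×10.0 = 61.2483 per 10000.
The Central Province: 0.2172×84.3 + 0.1951×77.5 + 0.1806×65.9 + 0.1976×32.3 + 0.2095×10.1 = 53.8297 per 10000.
The crude rates (46.86 vs 61.10) would put the Central Province higher, but that reflects its age composition; once standardized to a common age structure, the Western Region has the higher underlying rate.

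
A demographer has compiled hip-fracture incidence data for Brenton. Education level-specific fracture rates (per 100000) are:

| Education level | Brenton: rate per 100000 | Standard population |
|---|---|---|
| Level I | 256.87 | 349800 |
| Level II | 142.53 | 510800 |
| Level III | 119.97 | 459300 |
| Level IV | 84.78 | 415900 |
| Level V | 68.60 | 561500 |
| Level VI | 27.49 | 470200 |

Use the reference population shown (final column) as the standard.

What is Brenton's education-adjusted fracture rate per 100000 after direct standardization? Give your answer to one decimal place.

Standard total = 2767500; weights = 0.1264, 0.1846, 0.1660, 0.1503, 0.2029, 0.1699.
Standardized rate: 0.1264×256.87 + 0.1846×142.53 + 0.1660×119.97 + 0.1503×84.78 + 0.2029×68.60 + 0.1699×27.49 = 110.0142 per 100000.

110.0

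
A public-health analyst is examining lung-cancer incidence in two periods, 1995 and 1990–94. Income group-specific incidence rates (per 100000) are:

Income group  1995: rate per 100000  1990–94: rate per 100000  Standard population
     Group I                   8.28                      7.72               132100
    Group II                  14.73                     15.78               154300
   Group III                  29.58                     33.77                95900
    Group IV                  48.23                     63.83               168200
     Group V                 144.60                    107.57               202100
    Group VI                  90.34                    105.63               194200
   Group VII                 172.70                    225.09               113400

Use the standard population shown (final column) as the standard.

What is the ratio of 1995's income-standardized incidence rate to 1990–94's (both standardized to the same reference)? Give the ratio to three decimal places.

0.947

Standard total = 1060200; weights = 0.1246, 0.1455, 0.0905, 0.1586, 0.1906, 0.1832, 0.1070.
1995: 0.1246×8.28 + 0.1455×14.73 + 0.0905×29.58 + 0.1586×48.23 + 0.1906×144.60 + 0.1832×90.34 + 0.1070×172.70 = 76.0871 per 100000.
1990–94: 0.1246×7.72 + 0.1455×15.78 + 0.0905×33.77 + 0.1586×63.83 + 0.1906×107.57 + 0.1832×105.63 + 0.1070×225.09 = 80.3696 per 100000.
Ratio = 76.0871 ÷ 80.3696 = 0.94671.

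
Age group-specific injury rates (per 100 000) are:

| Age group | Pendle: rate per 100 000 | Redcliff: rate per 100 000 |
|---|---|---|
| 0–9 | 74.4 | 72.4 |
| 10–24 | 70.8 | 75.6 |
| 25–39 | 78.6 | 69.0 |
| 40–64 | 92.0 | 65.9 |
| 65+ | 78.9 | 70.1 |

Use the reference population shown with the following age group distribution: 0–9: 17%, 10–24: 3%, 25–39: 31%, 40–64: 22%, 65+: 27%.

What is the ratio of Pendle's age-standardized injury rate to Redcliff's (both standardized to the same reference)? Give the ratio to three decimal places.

Standard weights: 0.17, 0.03, 0.31, 0.22, 0.27.
Pendle: 0.1700×74.4 + 0.0300×70.8 + 0.3100×78.6 + 0.2200×92.0 + 0.2700×78.9 = 80.6810 per 100 000.
Redcliff: 0.1700×72.4 + 0.0300×75.6 + 0.3100×69.0 + 0.2200×65.9 + 0.2700×70.1 = 69.3910 per 100 000.
Ratio = 80.6810 ÷ 69.3910 = 1.16270.

1.163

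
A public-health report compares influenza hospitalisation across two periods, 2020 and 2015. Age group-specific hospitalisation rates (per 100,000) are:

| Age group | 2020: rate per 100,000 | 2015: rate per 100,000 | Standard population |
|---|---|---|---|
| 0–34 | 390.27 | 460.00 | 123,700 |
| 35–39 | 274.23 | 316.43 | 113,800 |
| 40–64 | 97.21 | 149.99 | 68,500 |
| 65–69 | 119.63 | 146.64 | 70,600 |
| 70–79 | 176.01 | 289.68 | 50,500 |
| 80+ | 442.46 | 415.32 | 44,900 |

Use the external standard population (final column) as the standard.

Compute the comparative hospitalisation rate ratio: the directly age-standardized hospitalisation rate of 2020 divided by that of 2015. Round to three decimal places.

0.840

Standard total = 472,000; weights = 0.2621, 0.2411, 0.1451, 0.1496, 0.1070, 0.0951.
2020: 0.2621×390.27 + 0.2411×274.23 + 0.1451×97.21 + 0.1496×119.63 + 0.1070×176.01 + 0.0951×442.46 = 261.3210 per 100,000.
2015: 0.2621×460.00 + 0.2411×316.43 + 0.1451×149.99 + 0.1496×146.64 + 0.1070×289.68 + 0.0951×415.32 = 311.0499 per 100,000.
Ratio = 261.3210 ÷ 311.0499 = 0.84013.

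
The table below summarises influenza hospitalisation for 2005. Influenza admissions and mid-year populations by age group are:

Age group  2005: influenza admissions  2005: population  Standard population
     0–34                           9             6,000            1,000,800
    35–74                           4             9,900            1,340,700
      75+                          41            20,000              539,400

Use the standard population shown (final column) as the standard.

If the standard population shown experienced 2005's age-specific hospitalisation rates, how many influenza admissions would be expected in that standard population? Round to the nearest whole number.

3149

Age-specific rates per 100,000 for 2005: 150.00, 40.40, 205.00.
Expected influenza admissions = Σ (standard pop × age-specific rate ÷ 100,000)
= 1,000,800×150.00/100,000 + 1,340,700×40.40/100,000 + 539,400×205.00/100,000
= 1501.20 + 541.70 + 1105.77 = 3148.67.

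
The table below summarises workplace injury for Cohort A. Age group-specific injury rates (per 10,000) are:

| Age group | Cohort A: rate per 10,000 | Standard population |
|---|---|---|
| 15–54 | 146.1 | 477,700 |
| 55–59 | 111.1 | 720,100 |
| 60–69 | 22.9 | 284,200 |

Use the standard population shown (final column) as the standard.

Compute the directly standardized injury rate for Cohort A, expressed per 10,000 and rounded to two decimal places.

Standard total = 1,482,000; weights = 0.3223, 0.4859, 0.1918.
Standardized rate: 0.3223×146.1 + 0.4859×111.1 + 0.1918×22.9 = 105.4678 per 10,000.

105.47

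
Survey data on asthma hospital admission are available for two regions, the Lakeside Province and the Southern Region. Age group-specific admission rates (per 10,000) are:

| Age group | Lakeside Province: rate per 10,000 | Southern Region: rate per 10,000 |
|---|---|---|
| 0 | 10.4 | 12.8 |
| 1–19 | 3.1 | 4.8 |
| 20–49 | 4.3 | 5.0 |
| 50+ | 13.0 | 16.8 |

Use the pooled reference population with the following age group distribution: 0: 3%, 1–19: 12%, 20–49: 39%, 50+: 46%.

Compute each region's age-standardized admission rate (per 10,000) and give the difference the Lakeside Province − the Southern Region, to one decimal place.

Standard weights: 0.03, 0.12, 0.39, 0.46.
The Lakeside Province: 0.0300×10.4 + 0.1200×3.1 + 0.3900×4.3 + 0.4600×13.0 = 8.3410 per 10,000.
The Southern Region: 0.0300×12.8 + 0.1200×4.8 + 0.3900×5.0 + 0.4600×16.8 = 10.6380 per 10,000.
Difference = 8.3410 − 10.6380 = -2.2970.

-2.3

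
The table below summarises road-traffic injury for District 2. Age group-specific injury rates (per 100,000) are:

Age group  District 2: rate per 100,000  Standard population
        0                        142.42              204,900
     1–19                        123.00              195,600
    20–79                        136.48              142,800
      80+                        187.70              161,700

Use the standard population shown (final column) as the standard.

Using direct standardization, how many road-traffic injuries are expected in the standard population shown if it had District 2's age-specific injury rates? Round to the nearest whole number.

Expected road-traffic injuries = Σ (standard pop × age-specific rate ÷ 100,000)
= 204,900×142.42/100,000 + 195,600×123.00/100,000 + 142,800×136.48/100,000 + 161,700×187.70/100,000
= 291.82 + 240.59 + 194.89 + 303.51 = 1030.81.

1031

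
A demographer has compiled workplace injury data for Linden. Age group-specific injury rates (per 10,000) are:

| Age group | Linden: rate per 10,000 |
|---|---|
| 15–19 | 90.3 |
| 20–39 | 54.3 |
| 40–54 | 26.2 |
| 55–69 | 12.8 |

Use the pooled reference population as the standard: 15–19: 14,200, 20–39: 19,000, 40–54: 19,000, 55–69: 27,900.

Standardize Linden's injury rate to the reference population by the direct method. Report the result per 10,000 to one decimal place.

39.6

Standard total = 80,100; weights = 0.1773, 0.2372, 0.2372, 0.3483.
Standardized rate: 0.1773×90.3 + 0.2372×54.3 + 0.2372×26.2 + 0.3483×12.8 = 39.5615 per 10,000.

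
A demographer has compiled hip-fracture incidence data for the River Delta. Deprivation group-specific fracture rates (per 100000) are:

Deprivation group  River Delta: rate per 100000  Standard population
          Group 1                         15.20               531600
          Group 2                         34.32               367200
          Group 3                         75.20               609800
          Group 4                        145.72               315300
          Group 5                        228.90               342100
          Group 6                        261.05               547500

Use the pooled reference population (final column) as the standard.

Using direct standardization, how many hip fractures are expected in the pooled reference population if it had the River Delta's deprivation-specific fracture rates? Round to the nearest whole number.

3337

Expected hip fractures = Σ (standard pop × deprivation-specific rate ÷ 100000)
= 531600×15.20/100000 + 367200×34.32/100000 + 609800×75.20/100000 + 315300×145.72/100000 + 342100×228.90/100000 + 547500×261.05/100000
= 80.80 + 126.02 + 458.57 + 459.46 + 783.07 + 1429.25 = 3337.17.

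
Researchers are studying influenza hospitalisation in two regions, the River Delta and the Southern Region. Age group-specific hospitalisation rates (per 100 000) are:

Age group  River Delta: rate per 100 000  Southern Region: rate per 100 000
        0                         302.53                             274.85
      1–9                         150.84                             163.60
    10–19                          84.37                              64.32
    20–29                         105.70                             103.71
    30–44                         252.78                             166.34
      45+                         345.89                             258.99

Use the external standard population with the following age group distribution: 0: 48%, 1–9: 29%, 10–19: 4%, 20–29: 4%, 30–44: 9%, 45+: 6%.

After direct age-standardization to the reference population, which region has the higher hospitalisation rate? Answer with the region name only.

Standard weights: 0.48, 0.29, 0.04, 0.04, 0.09, 0.06.
The River Delta: 0.4800×302.53 + 0.2900×150.84 + 0.0400×84.37 + 0.0400×105.70 + 0.0900×252.78 + 0.0600×345.89 = 240.0644 per 100 000.
The Southern Region: 0.4800×274.85 + 0.2900×163.60 + 0.0400×64.32 + 0.0400×103.71 + 0.0900×166.34 + 0.0600×258.99 = 216.6032 per 100 000.

River Delta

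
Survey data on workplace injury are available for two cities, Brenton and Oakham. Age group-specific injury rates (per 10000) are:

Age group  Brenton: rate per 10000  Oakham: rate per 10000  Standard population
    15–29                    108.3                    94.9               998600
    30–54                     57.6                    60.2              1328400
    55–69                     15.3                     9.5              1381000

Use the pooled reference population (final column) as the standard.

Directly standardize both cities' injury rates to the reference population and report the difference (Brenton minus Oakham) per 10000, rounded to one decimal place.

Standard total = 3708000; weights = 0.2693, 0.3583, 0.3724.
Brenton: 0.2693×108.3 + 0.3583×57.6 + 0.3724×15.3 = 55.4999 per 10000.
Oakham: 0.2693×94.9 + 0.3583×60.2 + 0.3724×9.5 = 50.6624 per 10000.
Difference = 55.4999 − 50.6624 = 4.8374.

4.8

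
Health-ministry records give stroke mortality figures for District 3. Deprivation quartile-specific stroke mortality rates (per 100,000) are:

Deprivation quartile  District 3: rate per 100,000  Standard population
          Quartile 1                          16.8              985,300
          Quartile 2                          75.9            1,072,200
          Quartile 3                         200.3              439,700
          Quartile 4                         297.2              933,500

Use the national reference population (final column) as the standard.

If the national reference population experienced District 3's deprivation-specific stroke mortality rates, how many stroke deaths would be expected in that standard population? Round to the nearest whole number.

Expected stroke deaths = Σ (standard pop × deprivation-specific rate ÷ 100,000)
= 985,300×16.8/100,000 + 1,072,200×75.9/100,000 + 439,700×200.3/100,000 + 933,500×297.2/100,000
= 165.53 + 813.80 + 880.72 + 2774.36 = 4634.41.

4634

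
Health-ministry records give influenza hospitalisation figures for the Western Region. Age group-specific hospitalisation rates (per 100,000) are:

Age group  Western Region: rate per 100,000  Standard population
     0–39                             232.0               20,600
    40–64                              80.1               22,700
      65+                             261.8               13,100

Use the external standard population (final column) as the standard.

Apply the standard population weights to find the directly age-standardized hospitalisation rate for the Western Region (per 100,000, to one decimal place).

177.8

Standard total = 56,400; weights = 0.3652, 0.4025, 0.2323.
Standardized rate: 0.3652×232.0 + 0.4025×80.1 + 0.2323×261.8 = 177.7846 per 100,000.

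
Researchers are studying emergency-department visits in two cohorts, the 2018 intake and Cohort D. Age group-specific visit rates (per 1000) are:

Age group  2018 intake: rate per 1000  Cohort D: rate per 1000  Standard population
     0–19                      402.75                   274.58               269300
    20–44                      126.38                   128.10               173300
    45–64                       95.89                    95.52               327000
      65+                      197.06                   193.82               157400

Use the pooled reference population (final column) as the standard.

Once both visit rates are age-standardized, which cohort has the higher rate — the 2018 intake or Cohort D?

2018 intake

Standard total = 927000; weights = 0.2905, 0.1869, 0.3528, 0.1698.
The 2018 intake: 0.2905×402.75 + 0.1869×126.38 + 0.3528×95.89 + 0.1698×197.06 = 207.9132 per 1000.
Cohort D: 0.2905×274.58 + 0.1869×128.10 + 0.3528×95.52 + 0.1698×193.82 = 170.3198 per 1000.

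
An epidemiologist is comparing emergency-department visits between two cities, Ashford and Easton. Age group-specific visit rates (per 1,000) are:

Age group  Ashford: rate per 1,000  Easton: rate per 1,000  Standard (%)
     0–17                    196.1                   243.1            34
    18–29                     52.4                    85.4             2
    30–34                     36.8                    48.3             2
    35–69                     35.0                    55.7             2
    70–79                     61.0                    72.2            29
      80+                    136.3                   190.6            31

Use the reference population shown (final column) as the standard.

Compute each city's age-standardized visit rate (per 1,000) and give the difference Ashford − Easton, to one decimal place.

-37.4

Standard weights: 0.34, 0.02, 0.02, 0.02, 0.29, 0.31.
Ashford: 0.3400×196.1 + 0.0200×52.4 + 0.0200×36.8 + 0.0200×35.0 + 0.2900×61.0 + 0.3100×136.3 = 129.1010 per 1,000.
Easton: 0.3400×243.1 + 0.0200×85.4 + 0.0200×48.3 + 0.0200×55.7 + 0.2900×72.2 + 0.3100×190.6 = 166.4660 per 1,000.
Difference = 129.1010 − 166.4660 = -37.3650.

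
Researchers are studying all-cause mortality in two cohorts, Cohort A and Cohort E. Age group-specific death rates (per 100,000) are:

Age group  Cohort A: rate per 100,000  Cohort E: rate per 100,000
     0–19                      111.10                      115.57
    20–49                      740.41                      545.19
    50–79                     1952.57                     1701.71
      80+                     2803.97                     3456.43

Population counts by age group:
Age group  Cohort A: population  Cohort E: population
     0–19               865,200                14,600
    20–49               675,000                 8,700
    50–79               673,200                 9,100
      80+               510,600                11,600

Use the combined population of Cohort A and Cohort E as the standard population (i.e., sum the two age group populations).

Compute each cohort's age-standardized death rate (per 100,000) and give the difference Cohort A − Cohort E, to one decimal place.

-14.5

Combined standard total = 2,768,000; weights = 0.3178, 0.2470, 0.2465, 0.1887.
Cohort A: 0.3178×111.10 + 0.2470×740.41 + 0.2465×1952.57 + 0.1887×2803.97 = 1228.4811 per 100,000.
Cohort E: 0.3178×115.57 + 0.2470×545.19 + 0.2465×1701.71 + 0.1887×3456.43 = 1242.9369 per 100,000.
Difference = 1228.4811 − 1242.9369 = -14.4558.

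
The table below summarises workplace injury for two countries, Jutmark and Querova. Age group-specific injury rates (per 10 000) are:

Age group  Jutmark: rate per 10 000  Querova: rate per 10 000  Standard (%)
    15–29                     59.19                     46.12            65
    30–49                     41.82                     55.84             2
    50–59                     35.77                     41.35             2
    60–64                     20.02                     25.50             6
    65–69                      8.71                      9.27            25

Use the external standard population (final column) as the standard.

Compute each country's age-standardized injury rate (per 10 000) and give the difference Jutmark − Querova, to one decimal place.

7.6

Standard weights: 0.65, 0.02, 0.02, 0.06, 0.25.
Jutmark: 0.6500×59.19 + 0.0200×41.82 + 0.0200×35.77 + 0.0600×20.02 + 0.2500×8.71 = 43.4040 per 10 000.
Querova: 0.6500×46.12 + 0.0200×55.84 + 0.0200×41.35 + 0.0600×25.50 + 0.2500×9.27 = 35.7693 per 10 000.
Difference = 43.4040 − 35.7693 = 7.6347.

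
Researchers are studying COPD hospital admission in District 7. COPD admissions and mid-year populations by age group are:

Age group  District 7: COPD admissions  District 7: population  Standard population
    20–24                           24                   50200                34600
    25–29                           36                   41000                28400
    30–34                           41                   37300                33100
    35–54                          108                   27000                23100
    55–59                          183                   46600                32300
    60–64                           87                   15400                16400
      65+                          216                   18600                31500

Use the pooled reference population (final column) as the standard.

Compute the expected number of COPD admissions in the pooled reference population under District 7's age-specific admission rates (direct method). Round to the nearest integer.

756

Age-specific rates per 10000 for District 7: 4.78, 8.78, 10.99, 40.00, 39.27, 56.49, 116.13.
Expected COPD admissions = Σ (standard pop × age-specific rate ÷ 10000)
= 34600×4.78/10000 + 28400×8.78/10000 + 33100×10.99/10000 + 23100×40.00/10000 + 32300×39.27/10000 + 16400×56.49/10000 + 31500×116.13/10000
= 16.54 + 24.94 + 36.38 + 92.40 + 126.84 + 92.65 + 365.81 = 755.56.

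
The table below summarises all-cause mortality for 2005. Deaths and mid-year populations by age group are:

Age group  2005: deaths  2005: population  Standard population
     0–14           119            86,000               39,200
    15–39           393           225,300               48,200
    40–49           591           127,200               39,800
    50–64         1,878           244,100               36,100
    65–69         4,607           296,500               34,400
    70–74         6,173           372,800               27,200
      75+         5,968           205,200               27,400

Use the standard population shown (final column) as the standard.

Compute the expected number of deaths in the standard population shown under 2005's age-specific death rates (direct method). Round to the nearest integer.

Age-specific rates per 1,000 for 2005: 1.384, 1.744, 4.646, 7.694, 15.538, 16.558, 29.084.
Expected deaths = Σ (standard pop × age-specific rate ÷ 1,000)
= 39,200×1.384/1,000 + 48,200×1.744/1,000 + 39,800×4.646/1,000 + 36,100×7.694/1,000 + 34,400×15.538/1,000 + 27,200×16.558/1,000 + 27,400×29.084/1,000
= 54.24 + 84.08 + 184.92 + 277.74 + 534.51 + 450.39 + 796.90 = 2382.77.

2383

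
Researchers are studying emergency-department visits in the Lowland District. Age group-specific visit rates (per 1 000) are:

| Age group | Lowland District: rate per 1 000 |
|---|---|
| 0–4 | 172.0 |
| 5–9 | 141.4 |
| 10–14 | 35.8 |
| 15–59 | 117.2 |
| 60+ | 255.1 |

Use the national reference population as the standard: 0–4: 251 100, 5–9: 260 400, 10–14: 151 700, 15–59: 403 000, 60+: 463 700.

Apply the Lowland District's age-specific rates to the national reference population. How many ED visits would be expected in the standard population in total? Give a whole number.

Expected ED visits = Σ (standard pop × age-specific rate ÷ 1 000)
= 251 100×172.0/1 000 + 260 400×141.4/1 000 + 151 700×35.8/1 000 + 403 000×117.2/1 000 + 463 700×255.1/1 000
= 43189.20 + 36820.56 + 5430.86 + 47231.60 + 118289.87 = 250962.09.

250962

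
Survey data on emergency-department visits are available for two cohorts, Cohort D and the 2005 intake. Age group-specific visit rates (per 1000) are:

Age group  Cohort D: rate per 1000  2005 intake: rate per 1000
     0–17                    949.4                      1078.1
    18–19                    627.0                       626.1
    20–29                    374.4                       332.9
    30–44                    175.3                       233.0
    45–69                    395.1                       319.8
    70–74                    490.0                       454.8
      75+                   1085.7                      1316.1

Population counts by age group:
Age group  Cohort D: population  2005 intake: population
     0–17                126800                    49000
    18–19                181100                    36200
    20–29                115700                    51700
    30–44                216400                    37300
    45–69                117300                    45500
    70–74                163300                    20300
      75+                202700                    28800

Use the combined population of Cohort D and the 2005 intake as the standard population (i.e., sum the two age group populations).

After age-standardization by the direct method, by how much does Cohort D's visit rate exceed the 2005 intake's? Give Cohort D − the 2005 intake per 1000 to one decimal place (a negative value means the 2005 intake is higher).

Combined standard total = 1392100; weights = 0.1263, 0.1561, 0.1202, 0.1822, 0.1169, 0.1319, 0.1663.
Cohort D: 0.1263×949.4 + 0.1561×627.0 + 0.1202×374.4 + 0.1822×175.3 + 0.1169×395.1 + 0.1319×490.0 + 0.1663×1085.7 = 586.1114 per 1000.
The 2005 intake: 0.1263×1078.1 + 0.1561×626.1 + 0.1202×332.9 + 0.1822×233.0 + 0.1169×319.8 + 0.1319×454.8 + 0.1663×1316.1 = 632.6147 per 1000.
Difference = 586.1114 − 632.6147 = -46.5034.

-46.5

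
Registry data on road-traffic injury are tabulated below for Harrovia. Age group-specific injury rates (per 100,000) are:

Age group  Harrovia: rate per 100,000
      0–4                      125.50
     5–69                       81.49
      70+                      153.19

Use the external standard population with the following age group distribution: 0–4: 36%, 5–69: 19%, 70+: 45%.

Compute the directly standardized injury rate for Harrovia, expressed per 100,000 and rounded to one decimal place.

129.6

Standard weights: 0.36, 0.19, 0.45.
Standardized rate: 0.3600×125.50 + 0.1900×81.49 + 0.4500×153.19 = 129.5986 per 100,000.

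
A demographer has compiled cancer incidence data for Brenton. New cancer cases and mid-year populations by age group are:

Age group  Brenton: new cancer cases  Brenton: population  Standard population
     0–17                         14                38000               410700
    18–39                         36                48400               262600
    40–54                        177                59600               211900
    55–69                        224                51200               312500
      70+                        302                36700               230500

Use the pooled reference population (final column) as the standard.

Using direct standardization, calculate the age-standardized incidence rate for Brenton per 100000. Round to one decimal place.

Age-specific rates per 100000 for Brenton: 36.84, 74.38, 296.98, 437.50, 822.89.
Standard total = 1428200; weights = 0.2876, 0.1839, 0.1484, 0.2188, 0.1614.
Standardized rate: 0.2876×36.84 + 0.1839×74.38 + 0.1484×296.98 + 0.2188×437.50 + 0.1614×822.89 = 296.8687 per 100000.

296.9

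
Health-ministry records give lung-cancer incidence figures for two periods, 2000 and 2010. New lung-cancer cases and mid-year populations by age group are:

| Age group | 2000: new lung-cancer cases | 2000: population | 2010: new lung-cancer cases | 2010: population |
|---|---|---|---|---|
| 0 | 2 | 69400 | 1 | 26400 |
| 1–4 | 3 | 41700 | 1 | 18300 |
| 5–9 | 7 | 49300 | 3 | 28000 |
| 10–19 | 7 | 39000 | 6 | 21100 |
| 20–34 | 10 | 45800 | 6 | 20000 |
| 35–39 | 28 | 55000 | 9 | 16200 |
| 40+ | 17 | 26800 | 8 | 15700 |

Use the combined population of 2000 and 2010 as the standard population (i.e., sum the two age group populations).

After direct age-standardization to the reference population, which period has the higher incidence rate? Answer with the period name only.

2010

Age-specific rates per 100000 for 2000: 2.88, 7.19, 14.20, 17.95, 21.83, 50.91, 63.43.
For 2010: 3.79, 5.46, 10.71, 28.44, 30.00, 55.56, 50.96.
Combined standard total = 472700; weights = 0.2027, 0.1269, 0.1635, 0.1271, 0.1392, 0.1506, 0.0899.
2000: 0.2027×2.88 + 0.1269×7.19 + 0.1635×14.20 + 0.1271×17.95 + 0.1392×21.83 + 0.1506×50.91 + 0.0899×63.43 = 22.5118 per 100000.
2010: 0.2027×3.79 + 0.1269×5.46 + 0.1635×10.71 + 0.1271×28.44 + 0.1392×30.00 + 0.1506×55.56 + 0.0899×50.96 = 23.9542 per 100000.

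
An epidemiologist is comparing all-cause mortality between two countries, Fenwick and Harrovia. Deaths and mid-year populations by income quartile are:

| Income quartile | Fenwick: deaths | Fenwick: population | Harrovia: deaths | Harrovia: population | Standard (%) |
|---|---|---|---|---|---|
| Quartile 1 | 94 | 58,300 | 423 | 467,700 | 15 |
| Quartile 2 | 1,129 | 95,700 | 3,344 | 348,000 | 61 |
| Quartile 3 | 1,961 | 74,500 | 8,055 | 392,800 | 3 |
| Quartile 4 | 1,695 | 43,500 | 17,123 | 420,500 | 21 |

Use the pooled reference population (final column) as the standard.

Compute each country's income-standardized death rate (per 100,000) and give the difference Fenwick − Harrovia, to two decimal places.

124.68

Income-specific rates per 100,000 for Fenwick: 161.23, 1179.73, 2632.21, 3896.55.
For Harrovia: 90.44, 960.92, 2050.66, 4072.06.
Standard weights: 0.15, 0.61, 0.03, 0.21.
Fenwick: 0.1500×161.23 + 0.6100×1179.73 + 0.0300×2632.21 + 0.2100×3896.55 = 1641.0618 per 100,000.
Harrovia: 0.1500×90.44 + 0.6100×960.92 + 0.0300×2050.66 + 0.2100×4072.06 = 1516.3792 per 100,000.
Difference = 1641.0618 − 1516.3792 = 124.6827.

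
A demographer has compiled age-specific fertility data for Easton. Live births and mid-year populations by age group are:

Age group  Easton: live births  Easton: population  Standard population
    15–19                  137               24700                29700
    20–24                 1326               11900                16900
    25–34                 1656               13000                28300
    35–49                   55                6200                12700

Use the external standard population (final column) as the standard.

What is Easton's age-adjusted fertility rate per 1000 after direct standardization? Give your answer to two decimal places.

Age-specific rates per 1000 for Easton: 5.547, 111.429, 127.385, 8.871.
Standard total = 87600; weights = 0.3390, 0.1929, 0.3231, 0.1450.
Standardized rate: 0.3390×5.547 + 0.1929×111.429 + 0.3231×127.385 + 0.1450×8.871 = 65.8165 per 1000.

65.82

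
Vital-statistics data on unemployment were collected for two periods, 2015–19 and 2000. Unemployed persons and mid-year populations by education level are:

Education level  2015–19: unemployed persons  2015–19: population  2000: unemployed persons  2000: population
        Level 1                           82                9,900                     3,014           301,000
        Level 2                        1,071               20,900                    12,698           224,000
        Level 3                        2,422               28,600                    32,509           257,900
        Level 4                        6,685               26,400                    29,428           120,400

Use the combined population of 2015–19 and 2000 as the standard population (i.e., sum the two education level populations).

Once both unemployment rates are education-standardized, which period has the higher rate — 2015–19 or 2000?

2000

Education-specific rates per 1,000 for 2015–19: 8.283, 51.244, 84.685, 253.220.
For 2000: 10.013, 56.688, 126.053, 244.419.
Combined standard total = 989,100; weights = 0.3143, 0.2476, 0.2897, 0.1484.
2015–19: 0.3143×8.283 + 0.2476×51.244 + 0.2897×84.685 + 0.1484×253.220 = 77.4035 per 1,000.
2000: 0.3143×10.013 + 0.2476×56.688 + 0.2897×126.053 + 0.1484×244.419 = 89.9713 per 1,000.
The crude rates (119.58 vs 85.96) would put 2015–19 higher, but that reflects its education composition; once standardized to a common education structure, 2000 has the higher underlying rate.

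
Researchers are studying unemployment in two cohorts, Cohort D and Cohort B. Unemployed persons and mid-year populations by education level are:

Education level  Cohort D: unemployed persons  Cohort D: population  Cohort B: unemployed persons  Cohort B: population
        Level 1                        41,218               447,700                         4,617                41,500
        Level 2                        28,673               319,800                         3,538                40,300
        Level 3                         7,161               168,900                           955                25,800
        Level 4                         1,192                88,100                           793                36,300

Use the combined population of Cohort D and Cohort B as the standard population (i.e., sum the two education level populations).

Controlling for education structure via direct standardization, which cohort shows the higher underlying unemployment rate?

Education-specific rates per 1,000 for Cohort D: 92.066, 89.659, 42.398, 13.530.
For Cohort B: 111.253, 87.792, 37.016, 21.846.
Combined standard total = 1,168,400; weights = 0.4187, 0.3082, 0.1666, 0.1065.
Cohort D: 0.4187×92.066 + 0.3082×89.659 + 0.1666×42.398 + 0.1065×13.530 = 74.6859 per 1,000.
Cohort B: 0.4187×111.253 + 0.3082×87.792 + 0.1666×37.016 + 0.1065×21.846 = 82.1322 per 1,000.
The crude rates (76.37 vs 68.82) would put Cohort D higher, but that reflects its education composition; once standardized to a common education structure, Cohort B has the higher underlying rate.

Cohort B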